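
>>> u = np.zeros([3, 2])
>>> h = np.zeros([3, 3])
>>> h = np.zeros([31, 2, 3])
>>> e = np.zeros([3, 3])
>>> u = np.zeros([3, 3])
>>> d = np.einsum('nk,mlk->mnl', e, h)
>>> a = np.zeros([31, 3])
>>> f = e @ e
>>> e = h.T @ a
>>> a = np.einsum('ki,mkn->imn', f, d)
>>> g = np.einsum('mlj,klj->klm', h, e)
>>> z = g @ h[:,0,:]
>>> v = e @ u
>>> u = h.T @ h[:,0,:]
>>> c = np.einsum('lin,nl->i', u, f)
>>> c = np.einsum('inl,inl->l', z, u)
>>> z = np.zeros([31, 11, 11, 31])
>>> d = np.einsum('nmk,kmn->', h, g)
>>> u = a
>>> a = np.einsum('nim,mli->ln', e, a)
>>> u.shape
(3, 31, 2)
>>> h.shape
(31, 2, 3)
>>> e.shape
(3, 2, 3)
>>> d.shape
()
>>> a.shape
(31, 3)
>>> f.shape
(3, 3)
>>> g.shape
(3, 2, 31)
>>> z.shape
(31, 11, 11, 31)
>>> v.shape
(3, 2, 3)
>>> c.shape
(3,)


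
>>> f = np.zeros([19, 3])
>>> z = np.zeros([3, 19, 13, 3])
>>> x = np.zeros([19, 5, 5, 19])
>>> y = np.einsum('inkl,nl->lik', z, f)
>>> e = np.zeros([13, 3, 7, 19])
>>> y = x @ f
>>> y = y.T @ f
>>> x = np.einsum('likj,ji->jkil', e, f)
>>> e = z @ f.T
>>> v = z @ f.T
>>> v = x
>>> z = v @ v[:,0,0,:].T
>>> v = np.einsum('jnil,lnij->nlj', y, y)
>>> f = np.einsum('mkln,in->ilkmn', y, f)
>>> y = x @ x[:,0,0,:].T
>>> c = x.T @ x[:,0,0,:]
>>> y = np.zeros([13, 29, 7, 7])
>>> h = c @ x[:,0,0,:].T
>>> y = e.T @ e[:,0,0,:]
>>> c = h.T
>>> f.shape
(19, 5, 5, 3, 3)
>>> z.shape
(19, 7, 3, 19)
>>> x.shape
(19, 7, 3, 13)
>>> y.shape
(19, 13, 19, 19)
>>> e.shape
(3, 19, 13, 19)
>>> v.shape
(5, 3, 3)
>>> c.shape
(19, 7, 3, 13)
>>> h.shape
(13, 3, 7, 19)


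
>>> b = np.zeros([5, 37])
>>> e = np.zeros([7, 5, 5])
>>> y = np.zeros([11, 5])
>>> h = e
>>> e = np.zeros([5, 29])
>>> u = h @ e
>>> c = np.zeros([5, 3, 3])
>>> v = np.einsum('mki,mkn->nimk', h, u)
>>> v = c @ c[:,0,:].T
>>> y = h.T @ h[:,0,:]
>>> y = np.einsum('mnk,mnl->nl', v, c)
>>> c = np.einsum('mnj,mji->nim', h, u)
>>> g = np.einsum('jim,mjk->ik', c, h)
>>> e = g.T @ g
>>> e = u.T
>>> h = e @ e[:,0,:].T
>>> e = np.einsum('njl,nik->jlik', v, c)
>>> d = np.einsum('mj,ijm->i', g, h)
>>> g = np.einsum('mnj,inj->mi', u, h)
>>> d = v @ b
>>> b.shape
(5, 37)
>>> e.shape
(3, 5, 29, 7)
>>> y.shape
(3, 3)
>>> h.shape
(29, 5, 29)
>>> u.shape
(7, 5, 29)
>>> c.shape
(5, 29, 7)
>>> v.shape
(5, 3, 5)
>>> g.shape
(7, 29)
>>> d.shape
(5, 3, 37)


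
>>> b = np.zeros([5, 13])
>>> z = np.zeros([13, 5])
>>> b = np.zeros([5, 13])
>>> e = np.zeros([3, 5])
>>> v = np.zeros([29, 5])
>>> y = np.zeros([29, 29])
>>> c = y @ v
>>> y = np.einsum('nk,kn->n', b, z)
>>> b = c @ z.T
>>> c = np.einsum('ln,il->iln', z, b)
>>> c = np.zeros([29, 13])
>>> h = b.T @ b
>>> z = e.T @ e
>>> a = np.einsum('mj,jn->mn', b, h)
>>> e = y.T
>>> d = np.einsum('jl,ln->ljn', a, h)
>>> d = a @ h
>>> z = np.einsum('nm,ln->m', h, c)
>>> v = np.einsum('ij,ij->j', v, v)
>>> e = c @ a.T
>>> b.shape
(29, 13)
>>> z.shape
(13,)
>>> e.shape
(29, 29)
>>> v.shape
(5,)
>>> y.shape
(5,)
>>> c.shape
(29, 13)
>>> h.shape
(13, 13)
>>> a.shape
(29, 13)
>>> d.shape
(29, 13)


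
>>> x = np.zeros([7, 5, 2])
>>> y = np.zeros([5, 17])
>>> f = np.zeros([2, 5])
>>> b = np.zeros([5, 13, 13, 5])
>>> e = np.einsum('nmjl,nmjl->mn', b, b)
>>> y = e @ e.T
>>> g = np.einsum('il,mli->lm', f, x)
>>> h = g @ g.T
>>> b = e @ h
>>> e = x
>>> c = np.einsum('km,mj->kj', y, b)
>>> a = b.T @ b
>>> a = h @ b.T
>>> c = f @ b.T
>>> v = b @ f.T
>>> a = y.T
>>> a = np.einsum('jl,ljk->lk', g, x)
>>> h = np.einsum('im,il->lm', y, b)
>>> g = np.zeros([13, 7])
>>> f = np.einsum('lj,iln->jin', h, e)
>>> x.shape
(7, 5, 2)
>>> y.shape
(13, 13)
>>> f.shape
(13, 7, 2)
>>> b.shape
(13, 5)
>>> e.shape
(7, 5, 2)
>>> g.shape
(13, 7)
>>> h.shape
(5, 13)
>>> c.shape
(2, 13)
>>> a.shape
(7, 2)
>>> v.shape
(13, 2)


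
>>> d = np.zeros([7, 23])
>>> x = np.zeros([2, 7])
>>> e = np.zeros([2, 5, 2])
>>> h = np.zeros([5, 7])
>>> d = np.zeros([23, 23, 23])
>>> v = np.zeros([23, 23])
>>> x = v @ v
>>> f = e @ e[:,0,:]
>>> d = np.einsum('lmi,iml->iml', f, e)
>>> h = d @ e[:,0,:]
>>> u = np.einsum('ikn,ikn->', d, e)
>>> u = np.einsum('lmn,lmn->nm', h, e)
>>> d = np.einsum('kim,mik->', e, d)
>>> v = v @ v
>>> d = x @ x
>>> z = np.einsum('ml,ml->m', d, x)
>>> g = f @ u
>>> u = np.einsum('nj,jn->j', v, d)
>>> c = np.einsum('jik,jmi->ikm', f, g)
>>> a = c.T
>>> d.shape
(23, 23)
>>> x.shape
(23, 23)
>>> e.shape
(2, 5, 2)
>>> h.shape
(2, 5, 2)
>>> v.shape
(23, 23)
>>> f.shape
(2, 5, 2)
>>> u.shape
(23,)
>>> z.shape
(23,)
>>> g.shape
(2, 5, 5)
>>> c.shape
(5, 2, 5)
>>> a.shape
(5, 2, 5)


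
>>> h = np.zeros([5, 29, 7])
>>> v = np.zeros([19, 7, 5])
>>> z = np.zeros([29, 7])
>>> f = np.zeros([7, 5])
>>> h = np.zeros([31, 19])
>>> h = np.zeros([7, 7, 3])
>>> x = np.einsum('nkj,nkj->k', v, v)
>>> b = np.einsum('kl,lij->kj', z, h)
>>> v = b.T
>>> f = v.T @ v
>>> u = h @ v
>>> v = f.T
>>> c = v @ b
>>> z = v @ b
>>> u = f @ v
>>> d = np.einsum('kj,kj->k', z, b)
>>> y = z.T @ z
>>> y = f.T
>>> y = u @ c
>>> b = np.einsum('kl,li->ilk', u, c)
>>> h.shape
(7, 7, 3)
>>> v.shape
(29, 29)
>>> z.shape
(29, 3)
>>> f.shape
(29, 29)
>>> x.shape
(7,)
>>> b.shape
(3, 29, 29)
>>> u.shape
(29, 29)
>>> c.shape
(29, 3)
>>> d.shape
(29,)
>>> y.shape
(29, 3)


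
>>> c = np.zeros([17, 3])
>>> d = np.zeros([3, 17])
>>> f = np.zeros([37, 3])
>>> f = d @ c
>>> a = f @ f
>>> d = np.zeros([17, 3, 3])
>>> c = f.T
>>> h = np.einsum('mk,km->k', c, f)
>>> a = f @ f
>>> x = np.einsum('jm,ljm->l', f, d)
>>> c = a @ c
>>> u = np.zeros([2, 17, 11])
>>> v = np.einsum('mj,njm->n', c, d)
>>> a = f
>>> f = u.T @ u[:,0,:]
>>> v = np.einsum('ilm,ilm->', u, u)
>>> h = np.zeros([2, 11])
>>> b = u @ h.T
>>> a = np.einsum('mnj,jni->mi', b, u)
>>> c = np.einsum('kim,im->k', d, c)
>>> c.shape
(17,)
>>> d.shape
(17, 3, 3)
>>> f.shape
(11, 17, 11)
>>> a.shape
(2, 11)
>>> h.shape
(2, 11)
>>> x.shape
(17,)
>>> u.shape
(2, 17, 11)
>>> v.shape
()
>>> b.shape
(2, 17, 2)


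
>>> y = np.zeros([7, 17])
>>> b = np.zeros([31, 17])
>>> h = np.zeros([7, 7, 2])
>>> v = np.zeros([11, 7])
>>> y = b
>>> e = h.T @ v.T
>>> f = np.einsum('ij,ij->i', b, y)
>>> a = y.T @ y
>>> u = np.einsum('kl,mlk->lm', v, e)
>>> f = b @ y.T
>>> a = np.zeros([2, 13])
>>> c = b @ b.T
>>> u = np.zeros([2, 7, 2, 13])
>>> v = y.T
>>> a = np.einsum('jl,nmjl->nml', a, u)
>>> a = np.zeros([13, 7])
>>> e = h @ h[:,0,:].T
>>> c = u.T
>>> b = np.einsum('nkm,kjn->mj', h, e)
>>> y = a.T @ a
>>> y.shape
(7, 7)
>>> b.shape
(2, 7)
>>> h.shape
(7, 7, 2)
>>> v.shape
(17, 31)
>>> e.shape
(7, 7, 7)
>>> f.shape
(31, 31)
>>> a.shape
(13, 7)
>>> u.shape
(2, 7, 2, 13)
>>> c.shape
(13, 2, 7, 2)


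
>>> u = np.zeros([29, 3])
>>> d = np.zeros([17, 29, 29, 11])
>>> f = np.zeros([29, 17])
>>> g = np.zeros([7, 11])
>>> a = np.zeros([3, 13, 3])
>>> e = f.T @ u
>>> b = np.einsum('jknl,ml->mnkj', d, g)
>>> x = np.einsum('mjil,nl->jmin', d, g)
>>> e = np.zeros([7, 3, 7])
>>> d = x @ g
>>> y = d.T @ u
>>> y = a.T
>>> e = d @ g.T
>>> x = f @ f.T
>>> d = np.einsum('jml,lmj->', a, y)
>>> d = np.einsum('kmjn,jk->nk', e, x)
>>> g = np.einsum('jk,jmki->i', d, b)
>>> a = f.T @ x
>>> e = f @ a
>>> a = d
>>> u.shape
(29, 3)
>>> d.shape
(7, 29)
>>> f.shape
(29, 17)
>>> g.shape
(17,)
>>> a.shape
(7, 29)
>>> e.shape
(29, 29)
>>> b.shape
(7, 29, 29, 17)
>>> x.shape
(29, 29)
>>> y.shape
(3, 13, 3)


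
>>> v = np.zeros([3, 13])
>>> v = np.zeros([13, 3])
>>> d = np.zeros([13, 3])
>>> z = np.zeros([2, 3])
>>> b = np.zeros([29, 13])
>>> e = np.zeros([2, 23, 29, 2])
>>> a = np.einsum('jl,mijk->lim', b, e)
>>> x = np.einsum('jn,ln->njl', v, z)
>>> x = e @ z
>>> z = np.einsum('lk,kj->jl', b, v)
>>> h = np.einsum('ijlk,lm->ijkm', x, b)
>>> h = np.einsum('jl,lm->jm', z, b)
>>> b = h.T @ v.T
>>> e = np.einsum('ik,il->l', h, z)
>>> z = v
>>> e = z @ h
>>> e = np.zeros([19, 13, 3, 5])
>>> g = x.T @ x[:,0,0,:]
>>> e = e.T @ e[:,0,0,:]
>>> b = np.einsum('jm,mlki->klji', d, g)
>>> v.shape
(13, 3)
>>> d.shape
(13, 3)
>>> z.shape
(13, 3)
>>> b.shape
(23, 29, 13, 3)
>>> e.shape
(5, 3, 13, 5)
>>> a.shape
(13, 23, 2)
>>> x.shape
(2, 23, 29, 3)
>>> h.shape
(3, 13)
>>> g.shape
(3, 29, 23, 3)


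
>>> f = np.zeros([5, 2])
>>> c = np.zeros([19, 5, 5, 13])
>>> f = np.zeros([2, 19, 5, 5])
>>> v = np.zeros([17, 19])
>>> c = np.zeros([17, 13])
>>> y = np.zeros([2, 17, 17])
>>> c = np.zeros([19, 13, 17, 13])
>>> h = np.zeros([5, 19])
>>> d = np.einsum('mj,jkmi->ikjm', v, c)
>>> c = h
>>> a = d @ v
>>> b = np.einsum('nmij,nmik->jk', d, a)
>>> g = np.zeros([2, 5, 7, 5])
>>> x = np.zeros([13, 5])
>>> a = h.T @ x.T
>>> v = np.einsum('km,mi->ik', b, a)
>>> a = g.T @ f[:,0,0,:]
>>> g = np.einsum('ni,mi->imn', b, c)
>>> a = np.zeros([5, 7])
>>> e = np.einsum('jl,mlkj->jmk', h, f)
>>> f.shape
(2, 19, 5, 5)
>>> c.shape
(5, 19)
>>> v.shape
(13, 17)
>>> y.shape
(2, 17, 17)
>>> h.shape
(5, 19)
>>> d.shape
(13, 13, 19, 17)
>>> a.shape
(5, 7)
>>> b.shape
(17, 19)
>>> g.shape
(19, 5, 17)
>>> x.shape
(13, 5)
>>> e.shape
(5, 2, 5)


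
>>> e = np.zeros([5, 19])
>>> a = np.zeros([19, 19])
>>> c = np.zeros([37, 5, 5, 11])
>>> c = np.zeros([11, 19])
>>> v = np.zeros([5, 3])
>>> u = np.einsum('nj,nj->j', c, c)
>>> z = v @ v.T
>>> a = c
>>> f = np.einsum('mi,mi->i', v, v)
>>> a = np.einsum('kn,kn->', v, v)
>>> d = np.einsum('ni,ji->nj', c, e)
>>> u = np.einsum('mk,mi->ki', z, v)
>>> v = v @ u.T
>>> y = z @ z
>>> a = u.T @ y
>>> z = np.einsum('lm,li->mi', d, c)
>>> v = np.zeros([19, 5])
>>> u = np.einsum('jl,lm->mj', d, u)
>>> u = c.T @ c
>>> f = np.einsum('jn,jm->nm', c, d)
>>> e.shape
(5, 19)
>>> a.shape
(3, 5)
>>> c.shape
(11, 19)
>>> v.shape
(19, 5)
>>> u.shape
(19, 19)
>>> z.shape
(5, 19)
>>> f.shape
(19, 5)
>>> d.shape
(11, 5)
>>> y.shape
(5, 5)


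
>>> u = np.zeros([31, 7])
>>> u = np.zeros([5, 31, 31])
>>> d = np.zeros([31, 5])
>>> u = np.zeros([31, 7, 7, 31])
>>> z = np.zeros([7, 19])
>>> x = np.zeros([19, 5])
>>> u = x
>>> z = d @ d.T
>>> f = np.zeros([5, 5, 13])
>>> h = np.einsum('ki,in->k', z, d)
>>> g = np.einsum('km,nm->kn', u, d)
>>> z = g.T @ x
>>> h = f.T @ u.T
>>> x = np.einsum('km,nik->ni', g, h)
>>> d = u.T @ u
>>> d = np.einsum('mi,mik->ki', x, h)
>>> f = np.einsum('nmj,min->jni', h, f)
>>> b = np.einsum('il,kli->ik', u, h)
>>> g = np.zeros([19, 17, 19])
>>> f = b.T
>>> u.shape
(19, 5)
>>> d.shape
(19, 5)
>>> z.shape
(31, 5)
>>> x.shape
(13, 5)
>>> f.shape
(13, 19)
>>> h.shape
(13, 5, 19)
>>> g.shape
(19, 17, 19)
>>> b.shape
(19, 13)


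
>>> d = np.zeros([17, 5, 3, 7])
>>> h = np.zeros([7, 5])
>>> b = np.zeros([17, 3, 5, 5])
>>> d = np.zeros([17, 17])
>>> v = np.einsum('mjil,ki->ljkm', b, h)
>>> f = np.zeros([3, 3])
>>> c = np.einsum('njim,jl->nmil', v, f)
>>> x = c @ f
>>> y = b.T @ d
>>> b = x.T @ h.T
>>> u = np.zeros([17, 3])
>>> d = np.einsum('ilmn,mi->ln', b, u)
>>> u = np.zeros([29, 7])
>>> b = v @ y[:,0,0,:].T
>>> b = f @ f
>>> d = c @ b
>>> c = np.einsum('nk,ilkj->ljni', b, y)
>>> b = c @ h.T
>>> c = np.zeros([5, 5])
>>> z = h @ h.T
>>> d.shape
(5, 17, 7, 3)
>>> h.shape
(7, 5)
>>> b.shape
(5, 17, 3, 7)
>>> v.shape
(5, 3, 7, 17)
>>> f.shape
(3, 3)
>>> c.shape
(5, 5)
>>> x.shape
(5, 17, 7, 3)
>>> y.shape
(5, 5, 3, 17)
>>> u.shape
(29, 7)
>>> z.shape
(7, 7)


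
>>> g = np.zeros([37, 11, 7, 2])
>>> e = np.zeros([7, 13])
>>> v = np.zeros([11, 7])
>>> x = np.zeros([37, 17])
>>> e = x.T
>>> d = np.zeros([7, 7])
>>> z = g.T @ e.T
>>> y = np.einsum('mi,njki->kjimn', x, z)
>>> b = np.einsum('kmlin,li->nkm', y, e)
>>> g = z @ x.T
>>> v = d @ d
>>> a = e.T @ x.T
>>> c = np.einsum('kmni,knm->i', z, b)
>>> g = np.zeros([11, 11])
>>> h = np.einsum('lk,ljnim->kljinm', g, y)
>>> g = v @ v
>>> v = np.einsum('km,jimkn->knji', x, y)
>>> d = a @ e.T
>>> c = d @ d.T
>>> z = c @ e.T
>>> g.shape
(7, 7)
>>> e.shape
(17, 37)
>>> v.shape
(37, 2, 11, 7)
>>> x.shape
(37, 17)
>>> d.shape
(37, 17)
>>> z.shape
(37, 17)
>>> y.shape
(11, 7, 17, 37, 2)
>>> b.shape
(2, 11, 7)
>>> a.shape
(37, 37)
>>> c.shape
(37, 37)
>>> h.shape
(11, 11, 7, 37, 17, 2)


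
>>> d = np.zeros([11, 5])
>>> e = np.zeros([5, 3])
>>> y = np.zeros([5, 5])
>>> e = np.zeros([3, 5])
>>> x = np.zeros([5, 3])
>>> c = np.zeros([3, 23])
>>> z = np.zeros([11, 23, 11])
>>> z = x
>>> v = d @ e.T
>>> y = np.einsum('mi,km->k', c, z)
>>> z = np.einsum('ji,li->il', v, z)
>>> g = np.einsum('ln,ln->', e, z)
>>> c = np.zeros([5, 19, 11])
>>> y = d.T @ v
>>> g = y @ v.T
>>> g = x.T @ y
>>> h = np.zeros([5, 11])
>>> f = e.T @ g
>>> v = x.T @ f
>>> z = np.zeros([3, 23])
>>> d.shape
(11, 5)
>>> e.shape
(3, 5)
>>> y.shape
(5, 3)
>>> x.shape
(5, 3)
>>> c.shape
(5, 19, 11)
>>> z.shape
(3, 23)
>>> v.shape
(3, 3)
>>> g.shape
(3, 3)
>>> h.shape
(5, 11)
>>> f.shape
(5, 3)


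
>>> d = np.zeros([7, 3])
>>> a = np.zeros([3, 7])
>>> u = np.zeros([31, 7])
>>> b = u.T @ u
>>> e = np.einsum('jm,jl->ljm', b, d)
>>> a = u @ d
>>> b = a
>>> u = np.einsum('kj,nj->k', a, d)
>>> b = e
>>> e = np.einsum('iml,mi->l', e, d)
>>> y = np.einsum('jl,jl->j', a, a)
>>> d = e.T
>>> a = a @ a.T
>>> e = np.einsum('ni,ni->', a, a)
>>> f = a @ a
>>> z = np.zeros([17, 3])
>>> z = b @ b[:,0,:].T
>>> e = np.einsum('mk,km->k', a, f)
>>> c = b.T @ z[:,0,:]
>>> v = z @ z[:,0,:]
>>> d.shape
(7,)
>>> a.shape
(31, 31)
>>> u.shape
(31,)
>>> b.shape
(3, 7, 7)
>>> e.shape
(31,)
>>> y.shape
(31,)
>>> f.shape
(31, 31)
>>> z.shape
(3, 7, 3)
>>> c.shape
(7, 7, 3)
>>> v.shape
(3, 7, 3)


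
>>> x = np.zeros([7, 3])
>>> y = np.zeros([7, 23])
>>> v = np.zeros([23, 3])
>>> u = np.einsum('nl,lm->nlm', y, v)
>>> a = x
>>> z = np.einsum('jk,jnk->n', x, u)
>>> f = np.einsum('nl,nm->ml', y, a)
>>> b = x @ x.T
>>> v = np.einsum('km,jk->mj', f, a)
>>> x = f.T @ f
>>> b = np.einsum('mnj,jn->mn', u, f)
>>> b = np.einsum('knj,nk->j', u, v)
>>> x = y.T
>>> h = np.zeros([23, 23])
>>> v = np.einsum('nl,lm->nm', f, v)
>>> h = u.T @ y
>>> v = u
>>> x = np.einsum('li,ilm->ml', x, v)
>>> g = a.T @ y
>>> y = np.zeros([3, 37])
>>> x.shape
(3, 23)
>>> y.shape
(3, 37)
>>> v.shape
(7, 23, 3)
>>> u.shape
(7, 23, 3)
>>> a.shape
(7, 3)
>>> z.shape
(23,)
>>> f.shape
(3, 23)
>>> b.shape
(3,)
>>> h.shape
(3, 23, 23)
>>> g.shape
(3, 23)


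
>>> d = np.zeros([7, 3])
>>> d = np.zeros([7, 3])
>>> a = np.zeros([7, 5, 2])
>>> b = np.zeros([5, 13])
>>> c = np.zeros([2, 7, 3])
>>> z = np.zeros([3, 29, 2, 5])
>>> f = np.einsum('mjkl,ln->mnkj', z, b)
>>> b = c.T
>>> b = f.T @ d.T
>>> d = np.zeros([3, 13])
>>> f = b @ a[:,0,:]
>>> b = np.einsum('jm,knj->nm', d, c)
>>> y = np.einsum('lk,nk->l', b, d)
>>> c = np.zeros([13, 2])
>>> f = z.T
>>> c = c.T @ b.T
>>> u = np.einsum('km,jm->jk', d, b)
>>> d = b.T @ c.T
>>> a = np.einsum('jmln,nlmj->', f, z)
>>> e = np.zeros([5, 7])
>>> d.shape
(13, 2)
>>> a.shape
()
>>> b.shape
(7, 13)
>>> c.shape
(2, 7)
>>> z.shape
(3, 29, 2, 5)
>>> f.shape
(5, 2, 29, 3)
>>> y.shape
(7,)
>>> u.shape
(7, 3)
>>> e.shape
(5, 7)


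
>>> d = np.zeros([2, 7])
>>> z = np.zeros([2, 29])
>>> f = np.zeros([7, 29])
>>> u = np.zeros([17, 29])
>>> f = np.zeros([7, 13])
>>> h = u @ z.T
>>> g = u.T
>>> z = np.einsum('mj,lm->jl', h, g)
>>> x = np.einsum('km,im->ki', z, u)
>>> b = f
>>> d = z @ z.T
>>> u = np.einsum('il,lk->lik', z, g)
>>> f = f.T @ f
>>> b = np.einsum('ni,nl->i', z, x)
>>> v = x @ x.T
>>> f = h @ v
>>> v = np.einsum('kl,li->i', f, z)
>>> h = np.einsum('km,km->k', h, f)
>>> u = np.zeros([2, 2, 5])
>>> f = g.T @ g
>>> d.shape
(2, 2)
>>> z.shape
(2, 29)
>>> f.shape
(17, 17)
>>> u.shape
(2, 2, 5)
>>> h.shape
(17,)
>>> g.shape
(29, 17)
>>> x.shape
(2, 17)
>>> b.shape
(29,)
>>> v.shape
(29,)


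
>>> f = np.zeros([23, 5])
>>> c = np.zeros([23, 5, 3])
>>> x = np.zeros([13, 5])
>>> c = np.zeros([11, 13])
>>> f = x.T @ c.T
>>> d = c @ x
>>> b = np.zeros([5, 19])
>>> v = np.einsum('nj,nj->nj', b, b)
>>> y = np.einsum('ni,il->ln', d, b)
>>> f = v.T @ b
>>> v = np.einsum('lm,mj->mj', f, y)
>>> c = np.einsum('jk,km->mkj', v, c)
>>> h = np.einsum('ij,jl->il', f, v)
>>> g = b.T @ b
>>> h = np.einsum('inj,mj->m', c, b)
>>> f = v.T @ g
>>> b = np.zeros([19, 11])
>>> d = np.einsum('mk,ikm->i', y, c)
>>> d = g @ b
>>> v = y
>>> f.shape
(11, 19)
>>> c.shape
(13, 11, 19)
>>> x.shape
(13, 5)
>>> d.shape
(19, 11)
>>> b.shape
(19, 11)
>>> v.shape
(19, 11)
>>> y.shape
(19, 11)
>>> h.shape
(5,)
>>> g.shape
(19, 19)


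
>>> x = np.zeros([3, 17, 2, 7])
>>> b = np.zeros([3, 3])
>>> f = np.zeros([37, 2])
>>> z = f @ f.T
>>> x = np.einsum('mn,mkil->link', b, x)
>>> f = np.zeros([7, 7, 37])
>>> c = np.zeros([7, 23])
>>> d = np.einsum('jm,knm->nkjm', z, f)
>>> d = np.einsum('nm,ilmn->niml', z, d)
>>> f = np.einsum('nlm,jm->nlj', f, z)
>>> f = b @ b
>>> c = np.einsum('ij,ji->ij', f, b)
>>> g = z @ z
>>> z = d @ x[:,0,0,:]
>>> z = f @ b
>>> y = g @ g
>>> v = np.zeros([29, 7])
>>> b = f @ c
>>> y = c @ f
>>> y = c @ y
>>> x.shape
(7, 2, 3, 17)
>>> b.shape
(3, 3)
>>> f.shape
(3, 3)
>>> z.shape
(3, 3)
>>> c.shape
(3, 3)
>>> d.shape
(37, 7, 37, 7)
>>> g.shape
(37, 37)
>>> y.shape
(3, 3)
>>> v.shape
(29, 7)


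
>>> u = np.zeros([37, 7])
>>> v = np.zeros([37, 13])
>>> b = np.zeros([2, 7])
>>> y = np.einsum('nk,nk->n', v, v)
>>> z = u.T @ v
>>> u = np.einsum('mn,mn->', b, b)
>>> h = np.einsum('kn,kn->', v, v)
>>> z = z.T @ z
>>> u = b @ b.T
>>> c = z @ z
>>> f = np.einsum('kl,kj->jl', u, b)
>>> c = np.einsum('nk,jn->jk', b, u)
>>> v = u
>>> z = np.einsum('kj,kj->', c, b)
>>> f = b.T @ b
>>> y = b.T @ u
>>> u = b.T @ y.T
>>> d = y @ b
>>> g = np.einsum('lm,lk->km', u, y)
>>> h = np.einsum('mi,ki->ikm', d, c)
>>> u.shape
(7, 7)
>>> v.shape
(2, 2)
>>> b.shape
(2, 7)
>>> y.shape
(7, 2)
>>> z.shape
()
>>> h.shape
(7, 2, 7)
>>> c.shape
(2, 7)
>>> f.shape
(7, 7)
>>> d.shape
(7, 7)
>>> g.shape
(2, 7)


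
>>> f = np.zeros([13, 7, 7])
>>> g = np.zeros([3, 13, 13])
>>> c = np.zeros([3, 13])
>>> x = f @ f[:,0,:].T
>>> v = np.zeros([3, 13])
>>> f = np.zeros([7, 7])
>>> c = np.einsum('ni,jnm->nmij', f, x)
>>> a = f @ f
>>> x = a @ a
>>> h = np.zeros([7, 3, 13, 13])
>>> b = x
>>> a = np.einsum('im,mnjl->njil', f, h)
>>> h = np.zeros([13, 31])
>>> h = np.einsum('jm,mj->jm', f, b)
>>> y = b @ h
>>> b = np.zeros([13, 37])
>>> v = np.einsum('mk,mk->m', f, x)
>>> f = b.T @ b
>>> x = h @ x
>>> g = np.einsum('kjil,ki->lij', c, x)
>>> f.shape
(37, 37)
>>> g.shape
(13, 7, 13)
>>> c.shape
(7, 13, 7, 13)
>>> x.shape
(7, 7)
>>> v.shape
(7,)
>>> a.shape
(3, 13, 7, 13)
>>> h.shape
(7, 7)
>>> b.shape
(13, 37)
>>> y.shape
(7, 7)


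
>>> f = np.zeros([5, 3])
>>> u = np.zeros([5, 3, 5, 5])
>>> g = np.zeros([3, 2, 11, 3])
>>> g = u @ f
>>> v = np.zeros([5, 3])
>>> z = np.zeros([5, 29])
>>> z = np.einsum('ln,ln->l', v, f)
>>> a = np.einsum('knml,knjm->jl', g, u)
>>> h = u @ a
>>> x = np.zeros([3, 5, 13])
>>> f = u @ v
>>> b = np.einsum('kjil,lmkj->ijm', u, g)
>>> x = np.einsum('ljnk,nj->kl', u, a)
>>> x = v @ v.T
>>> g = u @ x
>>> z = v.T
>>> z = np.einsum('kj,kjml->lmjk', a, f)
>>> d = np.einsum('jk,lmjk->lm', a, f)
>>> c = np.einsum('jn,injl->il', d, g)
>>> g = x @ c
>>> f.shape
(5, 3, 5, 3)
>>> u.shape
(5, 3, 5, 5)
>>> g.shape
(5, 5)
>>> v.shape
(5, 3)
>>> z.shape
(3, 5, 3, 5)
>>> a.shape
(5, 3)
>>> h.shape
(5, 3, 5, 3)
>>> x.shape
(5, 5)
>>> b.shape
(5, 3, 3)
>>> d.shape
(5, 3)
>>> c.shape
(5, 5)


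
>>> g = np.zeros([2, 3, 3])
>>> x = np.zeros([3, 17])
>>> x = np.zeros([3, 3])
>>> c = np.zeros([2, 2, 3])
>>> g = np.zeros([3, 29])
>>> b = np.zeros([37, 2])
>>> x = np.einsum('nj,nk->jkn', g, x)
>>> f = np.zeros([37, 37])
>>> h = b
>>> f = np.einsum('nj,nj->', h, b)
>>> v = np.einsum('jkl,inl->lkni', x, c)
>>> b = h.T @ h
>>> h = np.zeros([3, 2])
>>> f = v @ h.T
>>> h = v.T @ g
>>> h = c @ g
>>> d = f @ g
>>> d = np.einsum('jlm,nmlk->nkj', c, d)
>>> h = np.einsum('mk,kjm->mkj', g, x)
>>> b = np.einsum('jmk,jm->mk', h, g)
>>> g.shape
(3, 29)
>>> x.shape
(29, 3, 3)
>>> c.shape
(2, 2, 3)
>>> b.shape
(29, 3)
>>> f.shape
(3, 3, 2, 3)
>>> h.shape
(3, 29, 3)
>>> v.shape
(3, 3, 2, 2)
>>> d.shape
(3, 29, 2)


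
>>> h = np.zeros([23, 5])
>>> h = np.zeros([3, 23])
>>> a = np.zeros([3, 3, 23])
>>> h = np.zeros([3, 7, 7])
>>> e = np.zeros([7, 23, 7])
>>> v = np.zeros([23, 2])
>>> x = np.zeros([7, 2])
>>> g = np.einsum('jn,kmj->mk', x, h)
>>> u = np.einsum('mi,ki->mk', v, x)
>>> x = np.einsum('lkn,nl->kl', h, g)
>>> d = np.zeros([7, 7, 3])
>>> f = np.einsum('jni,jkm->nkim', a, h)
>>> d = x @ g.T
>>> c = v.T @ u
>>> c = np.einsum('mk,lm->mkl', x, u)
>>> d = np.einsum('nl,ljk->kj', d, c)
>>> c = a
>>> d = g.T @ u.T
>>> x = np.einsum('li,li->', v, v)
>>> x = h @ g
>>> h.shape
(3, 7, 7)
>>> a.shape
(3, 3, 23)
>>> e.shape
(7, 23, 7)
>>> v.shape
(23, 2)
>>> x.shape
(3, 7, 3)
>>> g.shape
(7, 3)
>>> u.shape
(23, 7)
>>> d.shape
(3, 23)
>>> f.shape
(3, 7, 23, 7)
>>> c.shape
(3, 3, 23)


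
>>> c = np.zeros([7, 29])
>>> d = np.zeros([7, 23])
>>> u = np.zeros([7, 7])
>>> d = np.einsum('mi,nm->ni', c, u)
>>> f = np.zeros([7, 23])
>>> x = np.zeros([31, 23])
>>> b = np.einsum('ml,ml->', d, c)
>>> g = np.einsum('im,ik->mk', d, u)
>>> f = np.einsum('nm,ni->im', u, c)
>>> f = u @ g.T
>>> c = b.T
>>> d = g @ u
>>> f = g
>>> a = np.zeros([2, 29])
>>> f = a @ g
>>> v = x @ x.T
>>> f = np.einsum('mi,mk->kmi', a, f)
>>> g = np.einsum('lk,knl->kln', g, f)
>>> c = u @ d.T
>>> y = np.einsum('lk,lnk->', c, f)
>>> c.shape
(7, 29)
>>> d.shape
(29, 7)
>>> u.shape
(7, 7)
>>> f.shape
(7, 2, 29)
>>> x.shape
(31, 23)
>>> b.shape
()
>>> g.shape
(7, 29, 2)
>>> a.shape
(2, 29)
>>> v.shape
(31, 31)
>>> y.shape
()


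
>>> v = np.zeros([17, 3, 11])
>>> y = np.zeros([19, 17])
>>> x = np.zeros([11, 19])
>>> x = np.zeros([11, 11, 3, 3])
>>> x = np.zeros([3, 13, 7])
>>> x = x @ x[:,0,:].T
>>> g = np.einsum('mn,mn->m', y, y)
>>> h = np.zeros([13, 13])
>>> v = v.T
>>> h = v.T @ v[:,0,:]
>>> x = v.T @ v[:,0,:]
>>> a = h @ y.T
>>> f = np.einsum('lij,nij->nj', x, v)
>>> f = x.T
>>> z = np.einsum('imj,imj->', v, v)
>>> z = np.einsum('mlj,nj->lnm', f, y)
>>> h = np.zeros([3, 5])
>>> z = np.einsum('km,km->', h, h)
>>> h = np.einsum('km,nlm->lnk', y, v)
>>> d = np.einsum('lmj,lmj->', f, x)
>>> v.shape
(11, 3, 17)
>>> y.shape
(19, 17)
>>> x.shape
(17, 3, 17)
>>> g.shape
(19,)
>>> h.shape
(3, 11, 19)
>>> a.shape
(17, 3, 19)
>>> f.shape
(17, 3, 17)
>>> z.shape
()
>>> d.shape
()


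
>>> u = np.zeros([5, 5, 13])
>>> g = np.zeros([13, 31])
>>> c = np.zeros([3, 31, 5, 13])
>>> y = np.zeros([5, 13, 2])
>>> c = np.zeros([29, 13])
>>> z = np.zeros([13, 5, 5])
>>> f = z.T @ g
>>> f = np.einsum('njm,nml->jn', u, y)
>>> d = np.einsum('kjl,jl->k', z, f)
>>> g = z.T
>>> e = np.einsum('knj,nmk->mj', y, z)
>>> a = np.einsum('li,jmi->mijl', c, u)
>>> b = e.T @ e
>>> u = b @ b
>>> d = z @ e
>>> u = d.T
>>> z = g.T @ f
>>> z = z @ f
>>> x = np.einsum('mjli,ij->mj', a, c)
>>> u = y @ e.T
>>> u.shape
(5, 13, 5)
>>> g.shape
(5, 5, 13)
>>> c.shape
(29, 13)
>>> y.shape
(5, 13, 2)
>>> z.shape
(13, 5, 5)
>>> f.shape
(5, 5)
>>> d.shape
(13, 5, 2)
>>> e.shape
(5, 2)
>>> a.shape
(5, 13, 5, 29)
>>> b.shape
(2, 2)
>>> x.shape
(5, 13)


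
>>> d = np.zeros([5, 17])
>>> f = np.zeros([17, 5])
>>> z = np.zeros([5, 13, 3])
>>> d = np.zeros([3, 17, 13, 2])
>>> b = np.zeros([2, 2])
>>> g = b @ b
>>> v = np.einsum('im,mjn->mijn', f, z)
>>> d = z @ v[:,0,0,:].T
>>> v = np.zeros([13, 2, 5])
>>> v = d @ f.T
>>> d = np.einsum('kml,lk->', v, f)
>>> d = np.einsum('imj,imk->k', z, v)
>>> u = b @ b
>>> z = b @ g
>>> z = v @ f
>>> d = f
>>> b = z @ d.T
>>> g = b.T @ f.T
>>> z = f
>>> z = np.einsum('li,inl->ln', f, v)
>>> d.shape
(17, 5)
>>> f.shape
(17, 5)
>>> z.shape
(17, 13)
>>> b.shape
(5, 13, 17)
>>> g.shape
(17, 13, 17)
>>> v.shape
(5, 13, 17)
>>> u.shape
(2, 2)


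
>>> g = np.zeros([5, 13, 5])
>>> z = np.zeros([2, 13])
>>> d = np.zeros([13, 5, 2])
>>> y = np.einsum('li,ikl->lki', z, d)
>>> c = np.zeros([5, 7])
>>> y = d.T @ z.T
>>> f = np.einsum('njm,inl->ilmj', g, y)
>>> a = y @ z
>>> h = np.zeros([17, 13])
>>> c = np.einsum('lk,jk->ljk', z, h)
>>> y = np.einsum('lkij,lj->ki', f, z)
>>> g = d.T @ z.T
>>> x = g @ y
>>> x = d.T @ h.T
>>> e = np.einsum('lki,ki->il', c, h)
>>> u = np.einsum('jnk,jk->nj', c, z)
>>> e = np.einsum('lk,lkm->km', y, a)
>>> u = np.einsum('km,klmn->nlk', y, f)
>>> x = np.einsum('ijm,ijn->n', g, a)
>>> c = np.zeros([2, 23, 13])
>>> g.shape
(2, 5, 2)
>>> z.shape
(2, 13)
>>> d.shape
(13, 5, 2)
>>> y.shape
(2, 5)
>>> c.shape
(2, 23, 13)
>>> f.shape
(2, 2, 5, 13)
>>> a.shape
(2, 5, 13)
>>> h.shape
(17, 13)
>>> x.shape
(13,)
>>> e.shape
(5, 13)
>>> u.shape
(13, 2, 2)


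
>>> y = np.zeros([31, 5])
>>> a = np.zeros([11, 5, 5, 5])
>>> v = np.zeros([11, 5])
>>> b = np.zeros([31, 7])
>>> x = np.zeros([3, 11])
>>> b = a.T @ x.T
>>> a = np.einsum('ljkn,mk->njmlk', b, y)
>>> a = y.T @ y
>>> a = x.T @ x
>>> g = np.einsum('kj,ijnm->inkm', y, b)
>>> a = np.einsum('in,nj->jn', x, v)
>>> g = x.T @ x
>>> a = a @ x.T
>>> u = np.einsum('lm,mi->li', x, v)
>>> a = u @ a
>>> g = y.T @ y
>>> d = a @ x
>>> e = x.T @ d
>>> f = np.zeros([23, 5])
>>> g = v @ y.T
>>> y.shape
(31, 5)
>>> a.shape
(3, 3)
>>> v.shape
(11, 5)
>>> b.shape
(5, 5, 5, 3)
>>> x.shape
(3, 11)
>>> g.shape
(11, 31)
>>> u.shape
(3, 5)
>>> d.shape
(3, 11)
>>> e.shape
(11, 11)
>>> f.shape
(23, 5)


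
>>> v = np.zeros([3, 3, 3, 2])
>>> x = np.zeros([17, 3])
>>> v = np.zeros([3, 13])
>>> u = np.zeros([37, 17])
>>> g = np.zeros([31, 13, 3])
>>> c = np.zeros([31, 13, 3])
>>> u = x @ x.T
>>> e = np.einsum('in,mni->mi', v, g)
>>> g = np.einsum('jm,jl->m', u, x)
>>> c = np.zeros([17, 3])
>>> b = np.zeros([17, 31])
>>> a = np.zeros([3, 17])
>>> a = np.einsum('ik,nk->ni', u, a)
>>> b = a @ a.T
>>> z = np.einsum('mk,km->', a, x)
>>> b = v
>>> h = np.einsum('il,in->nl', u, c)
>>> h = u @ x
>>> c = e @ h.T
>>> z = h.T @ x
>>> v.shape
(3, 13)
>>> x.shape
(17, 3)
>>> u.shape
(17, 17)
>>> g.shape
(17,)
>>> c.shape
(31, 17)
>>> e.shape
(31, 3)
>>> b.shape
(3, 13)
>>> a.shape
(3, 17)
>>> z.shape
(3, 3)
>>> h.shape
(17, 3)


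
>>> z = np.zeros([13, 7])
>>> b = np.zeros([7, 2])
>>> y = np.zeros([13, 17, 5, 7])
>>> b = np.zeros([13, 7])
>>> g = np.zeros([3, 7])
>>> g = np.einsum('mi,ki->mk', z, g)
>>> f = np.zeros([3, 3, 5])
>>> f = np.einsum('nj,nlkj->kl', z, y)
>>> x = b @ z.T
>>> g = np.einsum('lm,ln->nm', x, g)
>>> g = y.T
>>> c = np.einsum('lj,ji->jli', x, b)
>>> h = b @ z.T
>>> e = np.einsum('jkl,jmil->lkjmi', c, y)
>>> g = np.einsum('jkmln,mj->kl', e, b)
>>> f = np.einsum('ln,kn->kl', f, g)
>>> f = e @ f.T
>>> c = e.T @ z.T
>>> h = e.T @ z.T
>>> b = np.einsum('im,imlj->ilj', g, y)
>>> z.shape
(13, 7)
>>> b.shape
(13, 5, 7)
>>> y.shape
(13, 17, 5, 7)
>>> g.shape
(13, 17)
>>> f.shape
(7, 13, 13, 17, 13)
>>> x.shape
(13, 13)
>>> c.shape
(5, 17, 13, 13, 13)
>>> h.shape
(5, 17, 13, 13, 13)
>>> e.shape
(7, 13, 13, 17, 5)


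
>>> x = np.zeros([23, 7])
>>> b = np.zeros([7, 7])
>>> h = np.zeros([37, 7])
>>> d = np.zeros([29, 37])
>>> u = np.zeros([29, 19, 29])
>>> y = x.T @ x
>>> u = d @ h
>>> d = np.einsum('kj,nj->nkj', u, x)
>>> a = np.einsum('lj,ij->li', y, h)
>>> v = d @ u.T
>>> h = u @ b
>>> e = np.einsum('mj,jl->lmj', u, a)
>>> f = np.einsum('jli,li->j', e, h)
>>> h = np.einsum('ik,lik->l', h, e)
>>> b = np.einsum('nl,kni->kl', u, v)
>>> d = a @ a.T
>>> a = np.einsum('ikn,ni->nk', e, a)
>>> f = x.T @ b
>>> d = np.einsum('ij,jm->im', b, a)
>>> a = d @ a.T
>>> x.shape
(23, 7)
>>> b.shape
(23, 7)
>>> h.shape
(37,)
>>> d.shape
(23, 29)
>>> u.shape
(29, 7)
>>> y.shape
(7, 7)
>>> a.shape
(23, 7)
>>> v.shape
(23, 29, 29)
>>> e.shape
(37, 29, 7)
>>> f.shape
(7, 7)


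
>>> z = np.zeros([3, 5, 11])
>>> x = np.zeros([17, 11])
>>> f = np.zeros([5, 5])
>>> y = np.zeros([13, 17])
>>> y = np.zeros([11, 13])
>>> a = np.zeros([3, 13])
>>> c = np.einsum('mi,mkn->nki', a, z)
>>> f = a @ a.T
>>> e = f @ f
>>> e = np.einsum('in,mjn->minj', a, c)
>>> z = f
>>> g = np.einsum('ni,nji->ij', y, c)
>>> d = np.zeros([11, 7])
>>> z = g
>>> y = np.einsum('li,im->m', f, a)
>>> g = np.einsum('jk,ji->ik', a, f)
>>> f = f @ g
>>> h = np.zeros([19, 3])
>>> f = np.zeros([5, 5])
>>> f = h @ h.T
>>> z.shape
(13, 5)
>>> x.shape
(17, 11)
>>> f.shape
(19, 19)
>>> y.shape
(13,)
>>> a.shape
(3, 13)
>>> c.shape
(11, 5, 13)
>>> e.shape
(11, 3, 13, 5)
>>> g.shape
(3, 13)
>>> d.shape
(11, 7)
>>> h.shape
(19, 3)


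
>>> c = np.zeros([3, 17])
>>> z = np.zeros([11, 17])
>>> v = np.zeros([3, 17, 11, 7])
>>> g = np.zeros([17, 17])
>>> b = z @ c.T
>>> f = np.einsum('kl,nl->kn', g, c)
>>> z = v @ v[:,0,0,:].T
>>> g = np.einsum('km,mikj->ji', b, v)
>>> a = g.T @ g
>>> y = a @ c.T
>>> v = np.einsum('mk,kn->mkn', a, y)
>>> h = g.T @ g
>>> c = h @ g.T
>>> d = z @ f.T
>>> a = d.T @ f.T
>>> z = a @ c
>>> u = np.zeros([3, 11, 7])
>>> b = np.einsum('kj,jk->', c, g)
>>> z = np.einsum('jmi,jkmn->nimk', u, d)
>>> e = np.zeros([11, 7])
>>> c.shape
(17, 7)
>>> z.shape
(17, 7, 11, 17)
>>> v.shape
(17, 17, 3)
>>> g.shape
(7, 17)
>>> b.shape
()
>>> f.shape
(17, 3)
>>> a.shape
(17, 11, 17, 17)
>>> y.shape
(17, 3)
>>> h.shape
(17, 17)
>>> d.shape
(3, 17, 11, 17)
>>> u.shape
(3, 11, 7)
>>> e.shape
(11, 7)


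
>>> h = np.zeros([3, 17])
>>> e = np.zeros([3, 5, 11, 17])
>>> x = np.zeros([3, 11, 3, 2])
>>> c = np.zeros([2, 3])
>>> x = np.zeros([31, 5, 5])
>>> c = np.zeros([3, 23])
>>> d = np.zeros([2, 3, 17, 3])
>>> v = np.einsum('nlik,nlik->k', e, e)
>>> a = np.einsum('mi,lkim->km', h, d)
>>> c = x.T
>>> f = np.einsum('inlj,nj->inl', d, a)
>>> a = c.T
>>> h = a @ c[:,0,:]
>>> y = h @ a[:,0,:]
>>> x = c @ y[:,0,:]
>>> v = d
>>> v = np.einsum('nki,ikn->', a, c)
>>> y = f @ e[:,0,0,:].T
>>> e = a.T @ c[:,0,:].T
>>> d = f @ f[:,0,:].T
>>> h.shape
(31, 5, 31)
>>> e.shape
(5, 5, 5)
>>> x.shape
(5, 5, 5)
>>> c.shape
(5, 5, 31)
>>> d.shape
(2, 3, 2)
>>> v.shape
()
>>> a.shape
(31, 5, 5)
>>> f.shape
(2, 3, 17)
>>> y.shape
(2, 3, 3)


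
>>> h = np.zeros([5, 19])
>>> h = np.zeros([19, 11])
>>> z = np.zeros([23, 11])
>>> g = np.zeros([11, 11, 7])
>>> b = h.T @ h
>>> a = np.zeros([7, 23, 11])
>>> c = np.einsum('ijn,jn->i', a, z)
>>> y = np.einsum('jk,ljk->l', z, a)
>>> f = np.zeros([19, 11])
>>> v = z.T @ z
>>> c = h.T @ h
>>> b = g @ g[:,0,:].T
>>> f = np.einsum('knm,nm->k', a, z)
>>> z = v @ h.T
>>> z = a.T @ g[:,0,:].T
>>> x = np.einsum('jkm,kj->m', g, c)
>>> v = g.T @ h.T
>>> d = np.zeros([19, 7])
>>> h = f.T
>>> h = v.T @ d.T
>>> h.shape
(19, 11, 19)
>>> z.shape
(11, 23, 11)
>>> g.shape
(11, 11, 7)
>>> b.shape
(11, 11, 11)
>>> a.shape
(7, 23, 11)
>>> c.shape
(11, 11)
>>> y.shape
(7,)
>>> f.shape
(7,)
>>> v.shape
(7, 11, 19)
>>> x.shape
(7,)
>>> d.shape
(19, 7)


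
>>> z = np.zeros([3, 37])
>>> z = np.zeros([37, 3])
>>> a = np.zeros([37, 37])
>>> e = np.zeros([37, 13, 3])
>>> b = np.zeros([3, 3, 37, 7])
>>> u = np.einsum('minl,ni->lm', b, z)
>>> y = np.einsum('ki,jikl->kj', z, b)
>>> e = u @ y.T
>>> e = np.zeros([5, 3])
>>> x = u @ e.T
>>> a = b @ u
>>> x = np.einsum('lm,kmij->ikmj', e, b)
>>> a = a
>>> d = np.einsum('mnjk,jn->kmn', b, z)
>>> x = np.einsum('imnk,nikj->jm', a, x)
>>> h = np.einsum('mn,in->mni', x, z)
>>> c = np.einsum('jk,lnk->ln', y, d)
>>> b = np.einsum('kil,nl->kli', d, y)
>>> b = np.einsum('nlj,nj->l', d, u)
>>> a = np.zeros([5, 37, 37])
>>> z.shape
(37, 3)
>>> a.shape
(5, 37, 37)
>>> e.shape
(5, 3)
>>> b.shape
(3,)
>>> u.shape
(7, 3)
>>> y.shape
(37, 3)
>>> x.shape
(7, 3)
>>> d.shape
(7, 3, 3)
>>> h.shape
(7, 3, 37)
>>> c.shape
(7, 3)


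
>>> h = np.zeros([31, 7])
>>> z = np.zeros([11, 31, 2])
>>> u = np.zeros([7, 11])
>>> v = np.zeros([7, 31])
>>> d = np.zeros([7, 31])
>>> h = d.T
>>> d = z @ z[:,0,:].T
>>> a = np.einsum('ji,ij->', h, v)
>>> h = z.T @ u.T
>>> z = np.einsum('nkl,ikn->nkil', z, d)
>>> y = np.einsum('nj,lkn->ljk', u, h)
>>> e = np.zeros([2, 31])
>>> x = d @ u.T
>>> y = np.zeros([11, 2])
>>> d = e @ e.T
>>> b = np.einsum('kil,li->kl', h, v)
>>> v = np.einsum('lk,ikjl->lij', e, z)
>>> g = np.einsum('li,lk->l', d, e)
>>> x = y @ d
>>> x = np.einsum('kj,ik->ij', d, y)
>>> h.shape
(2, 31, 7)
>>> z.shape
(11, 31, 11, 2)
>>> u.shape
(7, 11)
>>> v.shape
(2, 11, 11)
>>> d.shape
(2, 2)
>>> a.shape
()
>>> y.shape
(11, 2)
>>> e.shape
(2, 31)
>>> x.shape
(11, 2)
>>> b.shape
(2, 7)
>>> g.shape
(2,)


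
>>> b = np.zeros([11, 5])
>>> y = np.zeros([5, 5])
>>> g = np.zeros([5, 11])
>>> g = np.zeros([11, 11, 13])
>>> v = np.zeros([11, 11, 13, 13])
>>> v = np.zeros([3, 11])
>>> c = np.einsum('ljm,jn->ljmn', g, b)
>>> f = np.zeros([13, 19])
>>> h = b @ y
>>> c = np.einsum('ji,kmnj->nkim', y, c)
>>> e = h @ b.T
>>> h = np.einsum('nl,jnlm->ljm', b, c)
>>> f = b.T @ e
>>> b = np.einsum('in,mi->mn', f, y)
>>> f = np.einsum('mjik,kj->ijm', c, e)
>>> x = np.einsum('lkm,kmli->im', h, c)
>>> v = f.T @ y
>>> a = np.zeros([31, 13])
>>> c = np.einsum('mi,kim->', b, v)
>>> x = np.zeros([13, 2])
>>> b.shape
(5, 11)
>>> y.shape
(5, 5)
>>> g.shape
(11, 11, 13)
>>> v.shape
(13, 11, 5)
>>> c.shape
()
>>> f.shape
(5, 11, 13)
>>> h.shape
(5, 13, 11)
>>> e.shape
(11, 11)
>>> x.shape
(13, 2)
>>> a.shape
(31, 13)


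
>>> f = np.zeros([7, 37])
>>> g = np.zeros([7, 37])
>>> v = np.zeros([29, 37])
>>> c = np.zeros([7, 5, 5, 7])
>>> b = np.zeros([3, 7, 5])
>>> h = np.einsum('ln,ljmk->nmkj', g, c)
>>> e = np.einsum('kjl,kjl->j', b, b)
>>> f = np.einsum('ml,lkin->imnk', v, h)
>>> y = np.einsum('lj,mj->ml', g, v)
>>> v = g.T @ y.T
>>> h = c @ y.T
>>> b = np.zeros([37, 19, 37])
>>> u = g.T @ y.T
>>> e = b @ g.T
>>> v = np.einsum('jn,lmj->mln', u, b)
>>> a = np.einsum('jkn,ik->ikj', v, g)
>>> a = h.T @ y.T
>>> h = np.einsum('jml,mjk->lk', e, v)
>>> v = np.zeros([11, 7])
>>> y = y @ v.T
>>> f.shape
(7, 29, 5, 5)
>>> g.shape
(7, 37)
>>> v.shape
(11, 7)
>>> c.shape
(7, 5, 5, 7)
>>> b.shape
(37, 19, 37)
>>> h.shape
(7, 29)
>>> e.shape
(37, 19, 7)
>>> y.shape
(29, 11)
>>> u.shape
(37, 29)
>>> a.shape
(29, 5, 5, 29)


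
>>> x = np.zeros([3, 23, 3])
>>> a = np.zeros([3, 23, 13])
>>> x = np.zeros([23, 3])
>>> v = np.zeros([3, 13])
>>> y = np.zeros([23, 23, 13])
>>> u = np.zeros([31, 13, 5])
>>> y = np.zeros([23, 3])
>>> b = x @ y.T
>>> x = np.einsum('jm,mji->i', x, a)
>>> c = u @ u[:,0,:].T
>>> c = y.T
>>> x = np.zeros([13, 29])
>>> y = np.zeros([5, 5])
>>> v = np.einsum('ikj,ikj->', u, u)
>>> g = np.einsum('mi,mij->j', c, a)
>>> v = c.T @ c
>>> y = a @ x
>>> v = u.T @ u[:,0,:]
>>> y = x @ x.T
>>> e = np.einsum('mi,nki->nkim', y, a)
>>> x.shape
(13, 29)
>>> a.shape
(3, 23, 13)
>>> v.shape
(5, 13, 5)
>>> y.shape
(13, 13)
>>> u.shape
(31, 13, 5)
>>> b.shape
(23, 23)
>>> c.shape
(3, 23)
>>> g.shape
(13,)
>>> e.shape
(3, 23, 13, 13)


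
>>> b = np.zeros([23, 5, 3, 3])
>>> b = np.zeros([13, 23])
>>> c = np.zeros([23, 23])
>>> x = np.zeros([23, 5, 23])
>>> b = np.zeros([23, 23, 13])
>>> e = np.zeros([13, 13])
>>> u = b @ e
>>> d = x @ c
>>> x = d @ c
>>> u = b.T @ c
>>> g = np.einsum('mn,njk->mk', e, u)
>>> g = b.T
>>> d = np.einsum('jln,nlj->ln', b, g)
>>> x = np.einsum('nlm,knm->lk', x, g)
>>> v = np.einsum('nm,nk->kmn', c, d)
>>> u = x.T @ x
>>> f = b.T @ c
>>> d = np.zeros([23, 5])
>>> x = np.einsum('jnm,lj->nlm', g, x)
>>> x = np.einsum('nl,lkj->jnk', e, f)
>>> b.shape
(23, 23, 13)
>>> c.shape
(23, 23)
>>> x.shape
(23, 13, 23)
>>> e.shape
(13, 13)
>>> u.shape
(13, 13)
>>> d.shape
(23, 5)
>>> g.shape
(13, 23, 23)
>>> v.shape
(13, 23, 23)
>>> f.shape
(13, 23, 23)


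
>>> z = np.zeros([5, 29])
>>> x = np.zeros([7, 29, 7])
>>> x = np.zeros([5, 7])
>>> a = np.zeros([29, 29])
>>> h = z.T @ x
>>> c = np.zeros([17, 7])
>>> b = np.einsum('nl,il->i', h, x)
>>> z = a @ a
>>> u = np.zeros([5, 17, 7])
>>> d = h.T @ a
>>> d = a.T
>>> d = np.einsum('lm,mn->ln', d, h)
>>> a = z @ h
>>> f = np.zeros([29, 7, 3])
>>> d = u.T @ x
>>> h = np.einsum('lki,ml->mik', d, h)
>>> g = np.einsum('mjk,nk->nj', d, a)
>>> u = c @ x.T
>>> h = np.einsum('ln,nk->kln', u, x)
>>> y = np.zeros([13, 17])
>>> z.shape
(29, 29)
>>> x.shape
(5, 7)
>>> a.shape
(29, 7)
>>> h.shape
(7, 17, 5)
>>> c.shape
(17, 7)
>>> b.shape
(5,)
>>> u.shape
(17, 5)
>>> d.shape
(7, 17, 7)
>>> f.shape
(29, 7, 3)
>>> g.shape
(29, 17)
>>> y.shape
(13, 17)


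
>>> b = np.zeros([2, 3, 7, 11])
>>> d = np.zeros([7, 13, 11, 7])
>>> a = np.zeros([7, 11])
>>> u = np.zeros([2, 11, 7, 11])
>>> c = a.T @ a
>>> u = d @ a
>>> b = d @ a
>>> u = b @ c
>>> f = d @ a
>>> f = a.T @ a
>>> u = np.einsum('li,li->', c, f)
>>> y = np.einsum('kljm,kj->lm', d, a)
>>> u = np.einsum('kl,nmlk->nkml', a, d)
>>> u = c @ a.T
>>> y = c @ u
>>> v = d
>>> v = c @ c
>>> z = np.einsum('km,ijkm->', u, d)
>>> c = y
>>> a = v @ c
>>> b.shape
(7, 13, 11, 11)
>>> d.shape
(7, 13, 11, 7)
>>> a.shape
(11, 7)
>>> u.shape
(11, 7)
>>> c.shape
(11, 7)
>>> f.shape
(11, 11)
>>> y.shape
(11, 7)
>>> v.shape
(11, 11)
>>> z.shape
()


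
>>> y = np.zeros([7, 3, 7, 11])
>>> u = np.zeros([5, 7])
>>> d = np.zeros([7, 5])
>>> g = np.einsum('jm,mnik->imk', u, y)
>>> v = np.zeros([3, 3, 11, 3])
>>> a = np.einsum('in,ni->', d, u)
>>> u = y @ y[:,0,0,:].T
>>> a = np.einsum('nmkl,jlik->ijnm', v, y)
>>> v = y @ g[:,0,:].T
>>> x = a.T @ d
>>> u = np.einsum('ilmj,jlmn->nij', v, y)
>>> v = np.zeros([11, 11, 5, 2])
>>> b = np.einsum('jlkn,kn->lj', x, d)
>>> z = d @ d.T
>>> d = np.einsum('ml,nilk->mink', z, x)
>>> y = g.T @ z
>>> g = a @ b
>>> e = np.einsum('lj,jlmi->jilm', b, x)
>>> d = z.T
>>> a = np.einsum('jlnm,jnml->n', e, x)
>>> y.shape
(11, 7, 7)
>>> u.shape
(11, 7, 7)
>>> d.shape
(7, 7)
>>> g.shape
(7, 7, 3, 3)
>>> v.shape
(11, 11, 5, 2)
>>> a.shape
(3,)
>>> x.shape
(3, 3, 7, 5)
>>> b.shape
(3, 3)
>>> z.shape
(7, 7)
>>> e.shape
(3, 5, 3, 7)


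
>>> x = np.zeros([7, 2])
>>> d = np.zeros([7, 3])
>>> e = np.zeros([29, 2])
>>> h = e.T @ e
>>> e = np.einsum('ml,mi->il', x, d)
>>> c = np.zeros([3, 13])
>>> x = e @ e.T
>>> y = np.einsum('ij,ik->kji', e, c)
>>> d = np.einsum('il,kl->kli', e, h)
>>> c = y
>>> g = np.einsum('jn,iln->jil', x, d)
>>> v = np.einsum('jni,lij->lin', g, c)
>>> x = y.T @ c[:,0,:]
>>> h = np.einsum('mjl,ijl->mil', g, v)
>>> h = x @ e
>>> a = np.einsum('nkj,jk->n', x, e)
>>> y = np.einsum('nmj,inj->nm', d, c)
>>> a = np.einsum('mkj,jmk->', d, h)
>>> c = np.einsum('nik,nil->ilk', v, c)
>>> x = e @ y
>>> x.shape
(3, 2)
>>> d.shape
(2, 2, 3)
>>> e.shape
(3, 2)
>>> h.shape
(3, 2, 2)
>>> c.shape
(2, 3, 2)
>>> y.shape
(2, 2)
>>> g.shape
(3, 2, 2)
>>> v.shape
(13, 2, 2)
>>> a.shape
()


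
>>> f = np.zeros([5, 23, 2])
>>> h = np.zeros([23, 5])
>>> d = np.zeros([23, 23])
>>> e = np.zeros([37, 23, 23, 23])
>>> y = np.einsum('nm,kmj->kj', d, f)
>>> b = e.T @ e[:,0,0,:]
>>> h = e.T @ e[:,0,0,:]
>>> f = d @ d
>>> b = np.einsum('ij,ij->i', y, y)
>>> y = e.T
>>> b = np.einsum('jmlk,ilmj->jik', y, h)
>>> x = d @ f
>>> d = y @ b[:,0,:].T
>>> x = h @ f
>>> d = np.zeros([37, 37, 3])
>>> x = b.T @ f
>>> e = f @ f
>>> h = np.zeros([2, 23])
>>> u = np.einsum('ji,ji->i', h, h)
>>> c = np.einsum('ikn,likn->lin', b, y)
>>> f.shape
(23, 23)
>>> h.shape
(2, 23)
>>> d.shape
(37, 37, 3)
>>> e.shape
(23, 23)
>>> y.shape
(23, 23, 23, 37)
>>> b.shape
(23, 23, 37)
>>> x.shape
(37, 23, 23)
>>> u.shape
(23,)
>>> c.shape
(23, 23, 37)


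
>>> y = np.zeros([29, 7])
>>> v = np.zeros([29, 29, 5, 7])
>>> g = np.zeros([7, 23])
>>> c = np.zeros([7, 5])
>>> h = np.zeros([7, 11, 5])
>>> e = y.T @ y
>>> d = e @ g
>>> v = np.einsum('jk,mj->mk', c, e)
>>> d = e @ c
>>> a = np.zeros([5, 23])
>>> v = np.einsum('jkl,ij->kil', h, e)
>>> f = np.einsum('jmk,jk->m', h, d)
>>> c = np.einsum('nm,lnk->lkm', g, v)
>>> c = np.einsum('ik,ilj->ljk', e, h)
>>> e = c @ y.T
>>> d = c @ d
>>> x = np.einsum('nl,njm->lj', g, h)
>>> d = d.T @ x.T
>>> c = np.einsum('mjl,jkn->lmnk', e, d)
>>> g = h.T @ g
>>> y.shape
(29, 7)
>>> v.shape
(11, 7, 5)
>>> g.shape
(5, 11, 23)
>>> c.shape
(29, 11, 23, 5)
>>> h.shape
(7, 11, 5)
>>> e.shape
(11, 5, 29)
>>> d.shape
(5, 5, 23)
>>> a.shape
(5, 23)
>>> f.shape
(11,)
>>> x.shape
(23, 11)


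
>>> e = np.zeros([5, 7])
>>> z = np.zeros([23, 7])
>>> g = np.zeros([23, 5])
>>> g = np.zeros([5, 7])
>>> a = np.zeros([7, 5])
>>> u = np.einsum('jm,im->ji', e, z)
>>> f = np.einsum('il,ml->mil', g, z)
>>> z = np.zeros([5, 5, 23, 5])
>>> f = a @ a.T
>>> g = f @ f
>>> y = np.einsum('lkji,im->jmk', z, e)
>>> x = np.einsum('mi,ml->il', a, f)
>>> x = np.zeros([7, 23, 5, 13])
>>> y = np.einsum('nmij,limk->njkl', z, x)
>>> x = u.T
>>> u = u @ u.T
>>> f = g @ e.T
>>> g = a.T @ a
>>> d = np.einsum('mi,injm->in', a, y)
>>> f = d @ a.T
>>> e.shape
(5, 7)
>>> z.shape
(5, 5, 23, 5)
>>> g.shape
(5, 5)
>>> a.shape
(7, 5)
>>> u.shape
(5, 5)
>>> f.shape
(5, 7)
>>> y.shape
(5, 5, 13, 7)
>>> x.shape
(23, 5)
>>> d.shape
(5, 5)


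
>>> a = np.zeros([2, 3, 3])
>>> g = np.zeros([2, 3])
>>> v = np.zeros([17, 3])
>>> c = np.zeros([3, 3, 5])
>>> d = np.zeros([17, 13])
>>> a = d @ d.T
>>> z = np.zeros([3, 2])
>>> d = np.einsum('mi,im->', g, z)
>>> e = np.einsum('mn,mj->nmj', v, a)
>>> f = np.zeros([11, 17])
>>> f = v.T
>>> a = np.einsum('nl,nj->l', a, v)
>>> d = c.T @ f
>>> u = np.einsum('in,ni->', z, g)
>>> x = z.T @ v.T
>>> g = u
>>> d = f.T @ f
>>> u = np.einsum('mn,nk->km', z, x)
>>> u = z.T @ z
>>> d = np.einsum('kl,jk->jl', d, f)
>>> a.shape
(17,)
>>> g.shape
()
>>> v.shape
(17, 3)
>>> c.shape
(3, 3, 5)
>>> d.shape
(3, 17)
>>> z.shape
(3, 2)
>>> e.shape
(3, 17, 17)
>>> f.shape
(3, 17)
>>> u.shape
(2, 2)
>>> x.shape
(2, 17)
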